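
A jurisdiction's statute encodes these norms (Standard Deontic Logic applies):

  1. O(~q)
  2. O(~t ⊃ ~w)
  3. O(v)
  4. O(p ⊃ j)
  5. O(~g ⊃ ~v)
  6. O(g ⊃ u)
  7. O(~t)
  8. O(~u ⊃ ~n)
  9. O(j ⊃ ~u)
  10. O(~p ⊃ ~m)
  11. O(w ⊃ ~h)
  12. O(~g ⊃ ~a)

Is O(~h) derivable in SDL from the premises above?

Premise 11 is O(w ⊃ ~h), but O(w) is not derivable from the premises, so it does not yield O(~h).
No other premise forces O(~h). An ideal world satisfying every premise can still have ~h false, so O(~h) is not derivable.

No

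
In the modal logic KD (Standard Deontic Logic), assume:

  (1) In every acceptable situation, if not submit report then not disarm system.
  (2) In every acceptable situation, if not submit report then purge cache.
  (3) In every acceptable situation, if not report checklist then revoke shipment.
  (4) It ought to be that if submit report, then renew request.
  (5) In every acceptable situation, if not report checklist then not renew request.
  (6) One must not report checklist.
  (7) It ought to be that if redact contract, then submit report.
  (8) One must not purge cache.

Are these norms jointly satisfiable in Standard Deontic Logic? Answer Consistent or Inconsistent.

Inconsistent

F(purge_cache) at premise 8 means O(¬purge_cache).
Premise 2, O(¬submit_report → purge_cache), contraposes to O(¬purge_cache → submit_report); with O(¬purge_cache) we get O(submit_report).
Premise 4 is O(submit_report → renew_request); since O(submit_report), deontic closure gives O(renew_request).
Premise 5, O(¬report_checklist → ¬renew_request), contraposes to O(renew_request → report_checklist); with O(renew_request) we get O(report_checklist).
Yet premise 6 is F(report_checklist), i.e. O(¬report_checklist).
We now have both O(report_checklist) and O(¬report_checklist) — report_checklist is simultaneously obligatory and forbidden, violating the D-axiom.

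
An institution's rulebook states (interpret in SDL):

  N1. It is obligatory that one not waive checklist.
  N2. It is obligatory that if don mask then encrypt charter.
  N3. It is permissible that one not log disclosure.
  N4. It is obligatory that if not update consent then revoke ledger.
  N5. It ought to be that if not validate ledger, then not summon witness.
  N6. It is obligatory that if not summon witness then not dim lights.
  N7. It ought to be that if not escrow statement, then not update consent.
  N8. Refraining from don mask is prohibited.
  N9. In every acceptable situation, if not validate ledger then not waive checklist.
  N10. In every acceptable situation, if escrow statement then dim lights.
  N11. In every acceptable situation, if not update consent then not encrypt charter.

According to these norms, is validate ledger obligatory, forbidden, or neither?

Obligatory

F(¬don_mask) at premise 8 means O(don_mask).
From O(don_mask) and premise 2, O(don_mask → encrypt_charter), we obtain O(encrypt_charter).
Premise 11 is O(¬update_consent → ¬encrypt_charter); contrapositively O(encrypt_charter → update_consent). Since O(encrypt_charter) holds, K gives O(update_consent).
Premise 7, O(¬escrow_statement → ¬update_consent), contraposes to O(update_consent → escrow_statement); with O(update_consent) we get O(escrow_statement).
From O(escrow_statement) and premise 10, O(escrow_statement → dim_lights), we obtain O(dim_lights).
Premise 6 is O(¬summon_witness → ¬dim_lights); contrapositively O(dim_lights → summon_witness). Since O(dim_lights) holds, K gives O(summon_witness).
The contrapositive of premise 5 (O(¬validate_ledger → ¬summon_witness)) is O(summon_witness → validate_ledger), and O(summon_witness) is already established, so O(validate_ledger).
Premises 1, 3, 4, 9 do not contribute to this derivation.
Hence validate_ledger is obligatory.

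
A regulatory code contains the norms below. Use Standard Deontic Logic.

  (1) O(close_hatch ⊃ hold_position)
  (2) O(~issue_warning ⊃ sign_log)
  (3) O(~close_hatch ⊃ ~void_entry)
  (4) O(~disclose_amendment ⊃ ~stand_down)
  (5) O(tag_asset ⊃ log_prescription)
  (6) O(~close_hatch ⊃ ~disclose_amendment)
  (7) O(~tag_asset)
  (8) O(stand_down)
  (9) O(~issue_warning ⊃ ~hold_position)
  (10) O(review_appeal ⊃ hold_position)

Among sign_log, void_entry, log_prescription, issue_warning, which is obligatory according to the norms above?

Premise 8 gives O(stand_down).
Premise 4, O(~disclose_amendment ⊃ ~stand_down), contraposes to O(stand_down ⊃ disclose_amendment); with O(stand_down) we get O(disclose_amendment).
Premise 6, O(~close_hatch ⊃ ~disclose_amendment), contraposes to O(disclose_amendment ⊃ close_hatch); with O(disclose_amendment) we get O(close_hatch).
From O(close_hatch) and premise 1, O(close_hatch ⊃ hold_position), we obtain O(hold_position).
The contrapositive of premise 9 (O(~issue_warning ⊃ ~hold_position)) is O(hold_position ⊃ issue_warning), and O(hold_position) is already established, so O(issue_warning).
So O(issue_warning) holds — issue_warning is obligatory. None of the other listed options is made obligatory by any chain of premises.

issue_warning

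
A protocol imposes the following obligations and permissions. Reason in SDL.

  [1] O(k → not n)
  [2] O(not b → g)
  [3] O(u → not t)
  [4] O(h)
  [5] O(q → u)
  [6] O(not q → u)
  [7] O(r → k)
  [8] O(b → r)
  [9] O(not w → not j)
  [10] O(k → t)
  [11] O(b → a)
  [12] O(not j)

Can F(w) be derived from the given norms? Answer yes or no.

Premise 9 is O(not w → not j); even if O(not j) held, inferring O(not w) would be affirming the consequent — invalid.
No other premise forces O(not w). An ideal world satisfying every premise can still have w true, so F(w) is not derivable.

No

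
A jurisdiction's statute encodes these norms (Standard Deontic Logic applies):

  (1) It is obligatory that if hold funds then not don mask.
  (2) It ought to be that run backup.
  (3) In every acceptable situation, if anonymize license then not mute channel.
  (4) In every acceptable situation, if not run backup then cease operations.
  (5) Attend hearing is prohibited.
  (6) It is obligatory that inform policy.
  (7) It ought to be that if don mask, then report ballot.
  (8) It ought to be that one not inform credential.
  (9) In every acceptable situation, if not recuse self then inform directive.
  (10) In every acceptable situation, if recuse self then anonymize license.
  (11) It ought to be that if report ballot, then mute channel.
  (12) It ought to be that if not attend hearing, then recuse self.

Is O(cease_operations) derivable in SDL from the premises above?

Premise 4 is O(¬run_backup → cease_operations), but O(¬run_backup) is not derivable from the premises, so it does not yield O(cease_operations).
No other premise forces O(cease_operations). An ideal world satisfying every premise can still have cease_operations false, so O(cease_operations) is not derivable.

No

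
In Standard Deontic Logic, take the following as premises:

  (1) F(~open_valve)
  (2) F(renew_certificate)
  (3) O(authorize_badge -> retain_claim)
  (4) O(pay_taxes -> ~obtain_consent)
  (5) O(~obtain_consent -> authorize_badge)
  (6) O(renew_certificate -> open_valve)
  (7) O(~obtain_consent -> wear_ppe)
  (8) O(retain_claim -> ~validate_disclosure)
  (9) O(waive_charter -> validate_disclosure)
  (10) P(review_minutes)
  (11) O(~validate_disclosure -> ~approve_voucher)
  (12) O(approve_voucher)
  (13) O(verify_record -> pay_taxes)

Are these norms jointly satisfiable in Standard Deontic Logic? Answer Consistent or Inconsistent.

Premise 6 is O(renew_certificate -> open_valve); even if O(open_valve) held, inferring O(renew_certificate) would be affirming the consequent — invalid.
So O(renew_certificate) is not derivable, and the apparent clash with O(~renew_certificate) does not arise.
A world satisfying every obligation exists (e.g. approve_voucher=true, authorize_badge=false, obtain_consent=true, open_valve=true, pay_taxes=false, renew_certificate=false, retain_claim=false, review_minutes=false, validate_disclosure=true, verify_record=false, waive_charter=false, wear_ppe=false); no atom is both obligatory and forbidden, so the set is consistent.

Consistent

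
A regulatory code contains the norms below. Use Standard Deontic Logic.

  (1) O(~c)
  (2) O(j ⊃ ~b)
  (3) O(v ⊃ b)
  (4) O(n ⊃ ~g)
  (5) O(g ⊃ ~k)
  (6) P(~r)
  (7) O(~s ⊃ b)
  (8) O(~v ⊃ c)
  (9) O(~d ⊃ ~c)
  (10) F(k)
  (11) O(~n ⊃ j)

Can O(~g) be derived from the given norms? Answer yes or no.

Premise 1 gives O(~c).
Premise 8 is O(~v ⊃ c); contrapositively O(~c ⊃ v). Since O(~c) holds, K gives O(v).
Applying K to premise 3 (O(v ⊃ b)) and O(v) yields O(b).
The contrapositive of premise 2 (O(j ⊃ ~b)) is O(b ⊃ ~j), and O(b) is already established, so O(~j).
The contrapositive of premise 11 (O(~n ⊃ j)) is O(~j ⊃ n), and O(~j) is already established, so O(n).
From O(n) and premise 4, O(n ⊃ ~g), we obtain O(~g).
Premises 5, 6, 7, 9, 10 do not contribute to this derivation.
So O(~g) follows.

Yes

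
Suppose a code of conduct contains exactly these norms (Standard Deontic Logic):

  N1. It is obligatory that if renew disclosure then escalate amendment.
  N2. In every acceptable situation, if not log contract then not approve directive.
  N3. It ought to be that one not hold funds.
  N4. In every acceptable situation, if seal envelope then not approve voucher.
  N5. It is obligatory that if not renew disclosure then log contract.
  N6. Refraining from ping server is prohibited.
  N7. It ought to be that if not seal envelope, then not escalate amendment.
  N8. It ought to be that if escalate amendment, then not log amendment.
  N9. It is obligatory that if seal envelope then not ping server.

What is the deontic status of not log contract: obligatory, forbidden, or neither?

Forbidden

F(¬ping_server) at premise 6 means O(ping_server).
Premise 9, O(seal_envelope → ¬ping_server), contraposes to O(ping_server → ¬seal_envelope); with O(ping_server) we get O(¬seal_envelope).
Premise 7 is O(¬seal_envelope → ¬escalate_amendment); since O(¬seal_envelope), deontic closure gives O(¬escalate_amendment).
Premise 1 is O(renew_disclosure → escalate_amendment); contrapositively O(¬escalate_amendment → ¬renew_disclosure). Since O(¬escalate_amendment) holds, K gives O(¬renew_disclosure).
With premise 5, O(¬renew_disclosure → log_contract), the K-axiom yields O(log_contract).
Premises 2, 3, 4, 8 do not contribute to this derivation.
Thus O(log_contract), which is F(¬log_contract): ¬log_contract is forbidden.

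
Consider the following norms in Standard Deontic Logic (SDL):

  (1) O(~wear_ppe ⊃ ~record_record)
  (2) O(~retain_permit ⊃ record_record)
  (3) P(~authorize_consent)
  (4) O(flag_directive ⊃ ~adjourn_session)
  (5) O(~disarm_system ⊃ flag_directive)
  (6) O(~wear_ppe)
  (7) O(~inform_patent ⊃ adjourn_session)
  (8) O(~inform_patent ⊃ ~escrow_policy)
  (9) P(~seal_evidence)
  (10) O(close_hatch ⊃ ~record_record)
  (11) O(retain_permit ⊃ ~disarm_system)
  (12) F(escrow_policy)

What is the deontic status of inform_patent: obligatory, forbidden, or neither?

Obligatory

From premise 6 we have O(~wear_ppe).
Applying K to premise 1 (O(~wear_ppe ⊃ ~record_record)) and O(~wear_ppe) yields O(~record_record).
Premise 2 is O(~retain_permit ⊃ record_record); contrapositively O(~record_record ⊃ retain_permit). Since O(~record_record) holds, K gives O(retain_permit).
From O(retain_permit) and premise 11, O(retain_permit ⊃ ~disarm_system), we obtain O(~disarm_system).
Applying K to premise 5 (O(~disarm_system ⊃ flag_directive)) and O(~disarm_system) yields O(flag_directive).
With premise 4, O(flag_directive ⊃ ~adjourn_session), the K-axiom yields O(~adjourn_session).
Premise 7, O(~inform_patent ⊃ adjourn_session), contraposes to O(~adjourn_session ⊃ inform_patent); with O(~adjourn_session) we get O(inform_patent).
Premises 3, 8, 9, 10, 12 do not contribute to this derivation.
Hence inform_patent is obligatory.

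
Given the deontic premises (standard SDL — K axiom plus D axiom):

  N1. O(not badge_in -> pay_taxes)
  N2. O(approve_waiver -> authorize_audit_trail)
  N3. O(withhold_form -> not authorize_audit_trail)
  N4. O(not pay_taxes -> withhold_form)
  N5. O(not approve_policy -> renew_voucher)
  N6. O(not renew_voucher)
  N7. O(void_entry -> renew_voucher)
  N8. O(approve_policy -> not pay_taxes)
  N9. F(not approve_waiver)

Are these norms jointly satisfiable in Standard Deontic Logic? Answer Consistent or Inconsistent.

Inconsistent

F(not approve_waiver) at premise 9 means O(approve_waiver).
Premise 2 is O(approve_waiver -> authorize_audit_trail); since O(approve_waiver), deontic closure gives O(authorize_audit_trail).
The contrapositive of premise 3 (O(withhold_form -> not authorize_audit_trail)) is O(authorize_audit_trail -> not withhold_form), and O(authorize_audit_trail) is already established, so O(not withhold_form).
The contrapositive of premise 4 (O(not pay_taxes -> withhold_form)) is O(not withhold_form -> pay_taxes), and O(not withhold_form) is already established, so O(pay_taxes).
Premise 8, O(approve_policy -> not pay_taxes), contraposes to O(pay_taxes -> not approve_policy); with O(pay_taxes) we get O(not approve_policy).
Applying K to premise 5 (O(not approve_policy -> renew_voucher)) and O(not approve_policy) yields O(renew_voucher).
Yet premise 6 states O(not renew_voucher).
We now have both O(renew_voucher) and O(not renew_voucher) — renew_voucher is simultaneously obligatory and forbidden, violating the D-axiom.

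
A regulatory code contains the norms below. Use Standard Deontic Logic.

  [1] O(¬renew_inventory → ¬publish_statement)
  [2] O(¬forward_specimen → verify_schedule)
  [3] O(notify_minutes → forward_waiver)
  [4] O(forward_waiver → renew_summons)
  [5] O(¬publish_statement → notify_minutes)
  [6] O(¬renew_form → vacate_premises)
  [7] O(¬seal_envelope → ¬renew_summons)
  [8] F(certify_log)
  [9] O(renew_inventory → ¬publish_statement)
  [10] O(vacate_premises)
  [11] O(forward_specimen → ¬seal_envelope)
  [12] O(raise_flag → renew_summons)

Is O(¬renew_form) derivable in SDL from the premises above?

Premise 6 is O(¬renew_form → vacate_premises); even if O(vacate_premises) held, inferring O(¬renew_form) would be affirming the consequent — invalid.
No other premise forces O(¬renew_form). An ideal world satisfying every premise can still have ¬renew_form false, so O(¬renew_form) is not derivable.

No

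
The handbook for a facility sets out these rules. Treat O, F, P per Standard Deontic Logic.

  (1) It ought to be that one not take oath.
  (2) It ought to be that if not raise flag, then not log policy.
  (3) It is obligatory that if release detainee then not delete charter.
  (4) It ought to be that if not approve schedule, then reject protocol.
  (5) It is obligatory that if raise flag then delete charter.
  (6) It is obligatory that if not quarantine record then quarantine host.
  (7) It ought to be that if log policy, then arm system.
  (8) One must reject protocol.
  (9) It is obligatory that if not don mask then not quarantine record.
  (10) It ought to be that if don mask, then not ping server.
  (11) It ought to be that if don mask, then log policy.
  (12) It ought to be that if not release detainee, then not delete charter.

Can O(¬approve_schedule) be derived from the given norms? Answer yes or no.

No

Premise 4 is O(¬approve_schedule → reject_protocol); even if O(reject_protocol) held, inferring O(¬approve_schedule) would be affirming the consequent — invalid.
No other premise forces O(¬approve_schedule). An ideal world satisfying every premise can still have ¬approve_schedule false, so O(¬approve_schedule) is not derivable.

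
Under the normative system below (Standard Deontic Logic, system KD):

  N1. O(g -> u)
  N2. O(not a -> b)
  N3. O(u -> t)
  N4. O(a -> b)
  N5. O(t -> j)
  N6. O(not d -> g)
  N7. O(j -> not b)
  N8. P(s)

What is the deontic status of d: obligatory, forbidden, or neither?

Obligatory

Premises 4 and 2 cover both cases: O(a -> b) and O(not a -> b). Since a ∨ not a is a tautology, O(b) follows.
Premise 7, O(j -> not b), contraposes to O(b -> not j); with O(b) we get O(not j).
Premise 5 is O(t -> j); contrapositively O(not j -> not t). Since O(not j) holds, K gives O(not t).
The contrapositive of premise 3 (O(u -> t)) is O(not t -> not u), and O(not t) is already established, so O(not u).
The contrapositive of premise 1 (O(g -> u)) is O(not u -> not g), and O(not u) is already established, so O(not g).
Premise 6, O(not d -> g), contraposes to O(not g -> d); with O(not g) we get O(d).
Premise 8 does not contribute to this derivation.
Hence d is obligatory.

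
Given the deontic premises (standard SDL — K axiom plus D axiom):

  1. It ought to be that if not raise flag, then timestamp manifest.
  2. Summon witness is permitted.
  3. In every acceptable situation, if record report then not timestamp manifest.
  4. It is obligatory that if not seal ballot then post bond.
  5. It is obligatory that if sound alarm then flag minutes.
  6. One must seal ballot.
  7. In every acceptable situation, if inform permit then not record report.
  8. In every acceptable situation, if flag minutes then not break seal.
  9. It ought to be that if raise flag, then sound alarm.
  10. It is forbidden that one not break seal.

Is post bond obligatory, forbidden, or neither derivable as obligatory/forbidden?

Neither

Premise 4 is O(¬seal_ballot → post_bond), but O(¬seal_ballot) is not derivable from the premises, so it does not yield O(post_bond).
No premise or chain of K-axiom applications forces O(post_bond), and none forces O(¬post_bond). So post_bond is neither obligatory nor forbidden under these norms.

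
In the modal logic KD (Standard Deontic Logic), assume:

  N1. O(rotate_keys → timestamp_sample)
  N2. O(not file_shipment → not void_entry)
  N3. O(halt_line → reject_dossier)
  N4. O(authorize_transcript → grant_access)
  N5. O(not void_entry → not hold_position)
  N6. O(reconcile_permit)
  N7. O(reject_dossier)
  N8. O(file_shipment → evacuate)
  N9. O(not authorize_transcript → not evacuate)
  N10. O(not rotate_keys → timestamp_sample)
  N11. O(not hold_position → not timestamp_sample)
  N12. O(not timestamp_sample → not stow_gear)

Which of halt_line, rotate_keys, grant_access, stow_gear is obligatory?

Premises 10 and 1 cover both cases: O(not rotate_keys → timestamp_sample) and O(rotate_keys → timestamp_sample). Since not rotate_keys ∨ rotate_keys is a tautology, O(timestamp_sample) follows.
The contrapositive of premise 11 (O(not hold_position → not timestamp_sample)) is O(timestamp_sample → hold_position), and O(timestamp_sample) is already established, so O(hold_position).
The contrapositive of premise 5 (O(not void_entry → not hold_position)) is O(hold_position → void_entry), and O(hold_position) is already established, so O(void_entry).
The contrapositive of premise 2 (O(not file_shipment → not void_entry)) is O(void_entry → file_shipment), and O(void_entry) is already established, so O(file_shipment).
Premise 8 is O(file_shipment → evacuate); since O(file_shipment), deontic closure gives O(evacuate).
The contrapositive of premise 9 (O(not authorize_transcript → not evacuate)) is O(evacuate → authorize_transcript), and O(evacuate) is already established, so O(authorize_transcript).
From O(authorize_transcript) and premise 4, O(authorize_transcript → grant_access), we obtain O(grant_access).
So O(grant_access) holds — grant_access is obligatory. None of the other listed options is made obligatory by any chain of premises.

grant_access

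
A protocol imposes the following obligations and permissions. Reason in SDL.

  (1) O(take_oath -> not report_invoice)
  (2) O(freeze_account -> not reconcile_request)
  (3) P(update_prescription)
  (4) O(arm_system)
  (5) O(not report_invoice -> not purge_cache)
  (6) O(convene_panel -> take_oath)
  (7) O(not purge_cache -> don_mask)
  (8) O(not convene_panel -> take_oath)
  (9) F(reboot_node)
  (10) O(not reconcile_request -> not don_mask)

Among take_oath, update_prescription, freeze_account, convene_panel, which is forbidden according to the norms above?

Premises 8 and 6 are O(not convene_panel -> take_oath) and O(convene_panel -> take_oath); every ideal world satisfies not convene_panel or convene_panel, so in either case take_oath holds — hence O(take_oath).
With premise 1, O(take_oath -> not report_invoice), the K-axiom yields O(not report_invoice).
With premise 5, O(not report_invoice -> not purge_cache), the K-axiom yields O(not purge_cache).
Premise 7 is O(not purge_cache -> don_mask); since O(not purge_cache), deontic closure gives O(don_mask).
The contrapositive of premise 10 (O(not reconcile_request -> not don_mask)) is O(don_mask -> reconcile_request), and O(don_mask) is already established, so O(reconcile_request).
Premise 2 is O(freeze_account -> not reconcile_request); contrapositively O(reconcile_request -> not freeze_account). Since O(reconcile_request) holds, K gives O(not freeze_account).
So O(not freeze_account) holds, i.e. freeze_account is forbidden. None of the other listed options is forbidden under the premises.

freeze_account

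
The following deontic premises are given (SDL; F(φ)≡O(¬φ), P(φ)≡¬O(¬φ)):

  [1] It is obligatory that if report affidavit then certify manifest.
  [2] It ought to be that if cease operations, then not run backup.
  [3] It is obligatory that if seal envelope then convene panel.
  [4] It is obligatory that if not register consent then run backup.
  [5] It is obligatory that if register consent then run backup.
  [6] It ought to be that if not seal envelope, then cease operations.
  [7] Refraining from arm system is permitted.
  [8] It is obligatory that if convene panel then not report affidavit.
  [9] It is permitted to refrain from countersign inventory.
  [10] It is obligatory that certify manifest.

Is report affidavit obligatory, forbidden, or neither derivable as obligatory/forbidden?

Forbidden

Premises 4 and 5 cover both cases: O(¬register_consent → run_backup) and O(register_consent → run_backup). Since ¬register_consent ∨ register_consent is a tautology, O(run_backup) follows.
Premise 2, O(cease_operations → ¬run_backup), contraposes to O(run_backup → ¬cease_operations); with O(run_backup) we get O(¬cease_operations).
Premise 6, O(¬seal_envelope → cease_operations), contraposes to O(¬cease_operations → seal_envelope); with O(¬cease_operations) we get O(seal_envelope).
With premise 3, O(seal_envelope → convene_panel), the K-axiom yields O(convene_panel).
Applying K to premise 8 (O(convene_panel → ¬report_affidavit)) and O(convene_panel) yields O(¬report_affidavit).
Premises 1, 7, 9, 10 do not contribute to this derivation.
Thus O(¬report_affidavit), which is F(report_affidavit): report_affidavit is forbidden.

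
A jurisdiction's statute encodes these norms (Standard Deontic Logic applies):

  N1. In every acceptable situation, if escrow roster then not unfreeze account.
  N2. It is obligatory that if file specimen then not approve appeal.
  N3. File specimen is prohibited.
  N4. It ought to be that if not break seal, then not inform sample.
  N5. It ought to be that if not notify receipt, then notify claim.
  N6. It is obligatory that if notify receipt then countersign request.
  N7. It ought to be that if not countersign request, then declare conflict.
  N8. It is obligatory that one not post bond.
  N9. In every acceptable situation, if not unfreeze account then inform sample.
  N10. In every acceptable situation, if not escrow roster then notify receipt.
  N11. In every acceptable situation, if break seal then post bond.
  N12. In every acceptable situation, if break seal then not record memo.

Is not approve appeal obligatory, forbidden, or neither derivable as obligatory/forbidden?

Premise 2 is O(file_specimen → ¬approve_appeal), but O(file_specimen) is not derivable from the premises, so it does not yield O(¬approve_appeal).
No premise or chain of K-axiom applications forces O(¬approve_appeal), and none forces O(approve_appeal). So ¬approve_appeal is neither obligatory nor forbidden under these norms.

Neither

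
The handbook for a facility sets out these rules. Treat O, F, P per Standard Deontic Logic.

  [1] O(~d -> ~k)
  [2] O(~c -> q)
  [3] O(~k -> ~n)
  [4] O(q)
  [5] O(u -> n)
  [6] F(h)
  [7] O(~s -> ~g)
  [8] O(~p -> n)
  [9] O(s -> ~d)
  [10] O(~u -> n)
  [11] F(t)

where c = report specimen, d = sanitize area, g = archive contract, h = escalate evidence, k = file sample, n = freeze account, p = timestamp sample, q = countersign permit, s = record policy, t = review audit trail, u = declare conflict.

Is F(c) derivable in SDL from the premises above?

Premise 2 is O(~c -> q); even if O(q) held, inferring O(~c) would be affirming the consequent — invalid.
No other premise forces O(~c). An ideal world satisfying every premise can still have c true, so F(c) is not derivable.

No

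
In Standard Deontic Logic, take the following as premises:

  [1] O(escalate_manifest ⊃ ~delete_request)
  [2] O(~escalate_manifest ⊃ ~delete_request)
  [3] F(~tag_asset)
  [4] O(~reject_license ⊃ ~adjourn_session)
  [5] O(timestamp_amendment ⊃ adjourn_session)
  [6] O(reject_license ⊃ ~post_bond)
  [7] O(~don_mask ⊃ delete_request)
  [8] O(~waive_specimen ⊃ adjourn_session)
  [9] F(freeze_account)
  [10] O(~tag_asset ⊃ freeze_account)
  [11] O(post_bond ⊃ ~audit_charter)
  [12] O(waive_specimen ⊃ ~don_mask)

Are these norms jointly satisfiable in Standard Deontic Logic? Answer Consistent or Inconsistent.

Premise 10 is O(~tag_asset ⊃ freeze_account), but O(~tag_asset) is not derivable from the premises, so it does not yield O(freeze_account).
So O(freeze_account) is not derivable, and the apparent clash with O(~freeze_account) does not arise.
A world satisfying every obligation exists (e.g. adjourn_session=true, audit_charter=false, delete_request=false, don_mask=true, escalate_manifest=false, freeze_account=false, post_bond=false, reject_license=true, tag_asset=true, timestamp_amendment=false, waive_specimen=false); no atom is both obligatory and forbidden, so the set is consistent.

Consistent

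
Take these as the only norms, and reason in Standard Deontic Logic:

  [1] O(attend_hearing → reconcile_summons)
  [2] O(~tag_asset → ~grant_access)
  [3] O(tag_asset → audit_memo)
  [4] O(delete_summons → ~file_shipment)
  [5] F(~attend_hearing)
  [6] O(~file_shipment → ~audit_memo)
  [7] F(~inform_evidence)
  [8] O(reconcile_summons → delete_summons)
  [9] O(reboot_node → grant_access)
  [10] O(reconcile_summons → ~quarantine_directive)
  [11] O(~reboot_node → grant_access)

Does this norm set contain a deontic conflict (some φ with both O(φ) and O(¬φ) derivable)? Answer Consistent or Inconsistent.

Inconsistent

Premises 9 and 11 are O(reboot_node → grant_access) and O(~reboot_node → grant_access); every ideal world satisfies reboot_node or ~reboot_node, so in either case grant_access holds — hence O(grant_access).
The contrapositive of premise 2 (O(~tag_asset → ~grant_access)) is O(grant_access → tag_asset), and O(grant_access) is already established, so O(tag_asset).
Premise 3 is O(tag_asset → audit_memo); since O(tag_asset), deontic closure gives O(audit_memo).
The contrapositive of premise 6 (O(~file_shipment → ~audit_memo)) is O(audit_memo → file_shipment), and O(audit_memo) is already established, so O(file_shipment).
Premise 4, O(delete_summons → ~file_shipment), contraposes to O(file_shipment → ~delete_summons); with O(file_shipment) we get O(~delete_summons).
Premise 8, O(reconcile_summons → delete_summons), contraposes to O(~delete_summons → ~reconcile_summons); with O(~delete_summons) we get O(~reconcile_summons).
Premise 1 is O(attend_hearing → reconcile_summons); contrapositively O(~reconcile_summons → ~attend_hearing). Since O(~reconcile_summons) holds, K gives O(~attend_hearing).
But premise 5, F(~attend_hearing), means O(attend_hearing).
We now have both O(~attend_hearing) and O(attend_hearing) — attend_hearing is simultaneously obligatory and forbidden, violating the D-axiom.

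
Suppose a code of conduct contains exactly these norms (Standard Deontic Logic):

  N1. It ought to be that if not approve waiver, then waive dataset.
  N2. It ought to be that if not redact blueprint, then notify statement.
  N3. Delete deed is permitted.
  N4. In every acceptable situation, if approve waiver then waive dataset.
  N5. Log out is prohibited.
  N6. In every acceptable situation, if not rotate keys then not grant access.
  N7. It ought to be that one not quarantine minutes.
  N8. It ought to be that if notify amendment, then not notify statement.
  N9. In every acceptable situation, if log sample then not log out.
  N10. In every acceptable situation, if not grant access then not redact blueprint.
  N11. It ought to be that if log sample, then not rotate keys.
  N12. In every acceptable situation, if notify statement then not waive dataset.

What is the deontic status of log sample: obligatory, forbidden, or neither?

Forbidden

Premises 4 and 1 are O(approve_waiver → waive_dataset) and O(¬approve_waiver → waive_dataset); every ideal world satisfies approve_waiver or ¬approve_waiver, so in either case waive_dataset holds — hence O(waive_dataset).
Premise 12 is O(notify_statement → ¬waive_dataset); contrapositively O(waive_dataset → ¬notify_statement). Since O(waive_dataset) holds, K gives O(¬notify_statement).
Premise 2, O(¬redact_blueprint → notify_statement), contraposes to O(¬notify_statement → redact_blueprint); with O(¬notify_statement) we get O(redact_blueprint).
Premise 10, O(¬grant_access → ¬redact_blueprint), contraposes to O(redact_blueprint → grant_access); with O(redact_blueprint) we get O(grant_access).
The contrapositive of premise 6 (O(¬rotate_keys → ¬grant_access)) is O(grant_access → rotate_keys), and O(grant_access) is already established, so O(rotate_keys).
Premise 11 is O(log_sample → ¬rotate_keys); contrapositively O(rotate_keys → ¬log_sample). Since O(rotate_keys) holds, K gives O(¬log_sample).
Premises 3, 5, 7, 8, 9 do not contribute to this derivation.
Thus O(¬log_sample), which is F(log_sample): log_sample is forbidden.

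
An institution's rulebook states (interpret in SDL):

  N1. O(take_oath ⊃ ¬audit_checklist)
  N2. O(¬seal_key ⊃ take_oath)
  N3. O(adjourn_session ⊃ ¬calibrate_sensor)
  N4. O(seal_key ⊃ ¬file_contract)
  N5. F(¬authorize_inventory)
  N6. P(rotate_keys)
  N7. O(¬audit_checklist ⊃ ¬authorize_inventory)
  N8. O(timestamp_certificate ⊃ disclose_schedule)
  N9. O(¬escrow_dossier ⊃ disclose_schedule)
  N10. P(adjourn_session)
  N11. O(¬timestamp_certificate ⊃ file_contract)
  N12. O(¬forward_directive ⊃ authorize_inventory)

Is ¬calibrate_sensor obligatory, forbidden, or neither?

Premise 3 is O(adjourn_session ⊃ ¬calibrate_sensor), but O(adjourn_session) is not derivable from the premises (the permission P(adjourn_session) asserts only ¬O(¬adjourn_session), not O(adjourn_session)), so it does not yield O(¬calibrate_sensor).
No premise or chain of K-axiom applications forces O(¬calibrate_sensor), and none forces O(calibrate_sensor). So ¬calibrate_sensor is neither obligatory nor forbidden under these norms.

Neither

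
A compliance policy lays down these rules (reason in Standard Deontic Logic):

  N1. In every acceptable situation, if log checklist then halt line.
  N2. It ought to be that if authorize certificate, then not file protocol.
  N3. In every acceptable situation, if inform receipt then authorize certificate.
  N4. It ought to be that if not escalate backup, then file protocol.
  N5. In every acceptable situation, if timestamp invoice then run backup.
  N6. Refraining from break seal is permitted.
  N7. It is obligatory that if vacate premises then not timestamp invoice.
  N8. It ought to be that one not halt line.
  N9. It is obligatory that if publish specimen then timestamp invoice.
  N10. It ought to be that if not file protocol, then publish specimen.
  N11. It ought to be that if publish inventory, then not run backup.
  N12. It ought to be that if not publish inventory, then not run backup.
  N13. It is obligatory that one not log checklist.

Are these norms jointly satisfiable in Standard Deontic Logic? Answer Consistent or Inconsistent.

Consistent

Premise 1 is O(log_checklist → halt_line), but O(log_checklist) is not derivable from the premises, so it does not yield O(halt_line).
So O(halt_line) is not derivable, and the apparent clash with O(¬halt_line) does not arise.
A world satisfying every obligation exists (e.g. authorize_certificate=false, break_seal=false, escalate_backup=false, file_protocol=true, halt_line=false, inform_receipt=false, log_checklist=false, publish_inventory=false, publish_specimen=false, run_backup=false, timestamp_invoice=false, vacate_premises=false); no atom is both obligatory and forbidden, so the set is consistent.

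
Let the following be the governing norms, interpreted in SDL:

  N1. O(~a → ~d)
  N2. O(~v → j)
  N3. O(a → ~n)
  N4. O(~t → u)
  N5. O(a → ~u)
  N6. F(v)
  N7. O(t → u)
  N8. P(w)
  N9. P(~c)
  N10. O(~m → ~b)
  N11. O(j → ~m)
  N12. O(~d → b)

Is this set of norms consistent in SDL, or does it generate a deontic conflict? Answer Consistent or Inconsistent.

Inconsistent

Premises 7 and 4 are O(t → u) and O(~t → u); every ideal world satisfies t or ~t, so in either case u holds — hence O(u).
The contrapositive of premise 5 (O(a → ~u)) is O(u → ~a), and O(u) is already established, so O(~a).
Applying K to premise 1 (O(~a → ~d)) and O(~a) yields O(~d).
From O(~d) and premise 12, O(~d → b), we obtain O(b).
Premise 10, O(~m → ~b), contraposes to O(b → m); with O(b) we get O(m).
The contrapositive of premise 11 (O(j → ~m)) is O(m → ~j), and O(m) is already established, so O(~j).
Premise 2, O(~v → j), contraposes to O(~j → v); with O(~j) we get O(v).
But premise 6, F(v), means O(~v).
We now have both O(v) and O(~v) — v is simultaneously obligatory and forbidden, violating the D-axiom.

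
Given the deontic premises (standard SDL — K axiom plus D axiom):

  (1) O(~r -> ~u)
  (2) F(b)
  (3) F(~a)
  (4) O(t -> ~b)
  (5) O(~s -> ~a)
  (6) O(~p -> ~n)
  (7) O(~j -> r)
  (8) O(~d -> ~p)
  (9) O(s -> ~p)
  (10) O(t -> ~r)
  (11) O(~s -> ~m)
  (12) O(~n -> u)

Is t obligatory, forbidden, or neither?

Forbidden

Premise 3, F(~a), is equivalent to O(a).
Premise 5, O(~s -> ~a), contraposes to O(a -> s); with O(a) we get O(s).
Applying K to premise 9 (O(s -> ~p)) and O(s) yields O(~p).
With premise 6, O(~p -> ~n), the K-axiom yields O(~n).
From O(~n) and premise 12, O(~n -> u), we obtain O(u).
Premise 1, O(~r -> ~u), contraposes to O(u -> r); with O(u) we get O(r).
The contrapositive of premise 10 (O(t -> ~r)) is O(r -> ~t), and O(r) is already established, so O(~t).
Premises 2, 4, 7, 8, 11 do not contribute to this derivation.
Thus O(~t), which is F(t): t is forbidden.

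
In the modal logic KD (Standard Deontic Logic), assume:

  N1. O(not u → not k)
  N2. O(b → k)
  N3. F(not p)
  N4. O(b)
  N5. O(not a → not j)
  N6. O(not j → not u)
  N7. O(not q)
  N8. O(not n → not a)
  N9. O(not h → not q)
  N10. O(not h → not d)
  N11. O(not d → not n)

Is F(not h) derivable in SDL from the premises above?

Yes

Premise 4 gives O(b).
From O(b) and premise 2, O(b → k), we obtain O(k).
Premise 1 is O(not u → not k); contrapositively O(k → u). Since O(k) holds, K gives O(u).
Premise 6, O(not j → not u), contraposes to O(u → j); with O(u) we get O(j).
Premise 5, O(not a → not j), contraposes to O(j → a); with O(j) we get O(a).
Premise 8, O(not n → not a), contraposes to O(a → n); with O(a) we get O(n).
The contrapositive of premise 11 (O(not d → not n)) is O(n → d), and O(n) is already established, so O(d).
The contrapositive of premise 10 (O(not h → not d)) is O(d → h), and O(d) is already established, so O(h).
Premises 3, 7, 9 do not contribute to this derivation.
So O(h) holds, i.e. F(not h). The claim follows.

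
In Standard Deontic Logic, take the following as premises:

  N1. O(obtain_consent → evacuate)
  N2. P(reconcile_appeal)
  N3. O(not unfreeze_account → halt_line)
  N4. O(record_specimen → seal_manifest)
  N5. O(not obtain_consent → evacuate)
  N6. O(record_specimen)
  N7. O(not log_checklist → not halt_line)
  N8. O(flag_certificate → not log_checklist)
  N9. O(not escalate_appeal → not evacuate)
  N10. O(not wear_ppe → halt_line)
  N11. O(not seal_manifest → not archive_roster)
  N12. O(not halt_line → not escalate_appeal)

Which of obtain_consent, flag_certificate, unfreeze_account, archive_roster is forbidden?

flag_certificate

By case analysis on obtain_consent: premise 1 gives O(obtain_consent → evacuate) and premise 5 gives O(not obtain_consent → evacuate), so O(evacuate) either way.
Premise 9 is O(not escalate_appeal → not evacuate); contrapositively O(evacuate → escalate_appeal). Since O(evacuate) holds, K gives O(escalate_appeal).
Premise 12 is O(not halt_line → not escalate_appeal); contrapositively O(escalate_appeal → halt_line). Since O(escalate_appeal) holds, K gives O(halt_line).
Premise 7 is O(not log_checklist → not halt_line); contrapositively O(halt_line → log_checklist). Since O(halt_line) holds, K gives O(log_checklist).
The contrapositive of premise 8 (O(flag_certificate → not log_checklist)) is O(log_checklist → not flag_certificate), and O(log_checklist) is already established, so O(not flag_certificate).
So O(not flag_certificate) holds, i.e. flag_certificate is forbidden. None of the other listed options is forbidden under the premises.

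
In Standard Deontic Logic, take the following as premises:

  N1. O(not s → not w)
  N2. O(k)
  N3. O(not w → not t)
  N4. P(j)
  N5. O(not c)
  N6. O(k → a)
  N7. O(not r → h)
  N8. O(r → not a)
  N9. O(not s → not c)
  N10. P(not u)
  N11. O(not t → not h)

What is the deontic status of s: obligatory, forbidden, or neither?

Obligatory

Premise 2 states O(k) outright.
From O(k) and premise 6, O(k → a), we obtain O(a).
The contrapositive of premise 8 (O(r → not a)) is O(a → not r), and O(a) is already established, so O(not r).
Applying K to premise 7 (O(not r → h)) and O(not r) yields O(h).
The contrapositive of premise 11 (O(not t → not h)) is O(h → t), and O(h) is already established, so O(t).
The contrapositive of premise 3 (O(not w → not t)) is O(t → w), and O(t) is already established, so O(w).
Premise 1 is O(not s → not w); contrapositively O(w → s). Since O(w) holds, K gives O(s).
Premises 4, 5, 9, 10 do not contribute to this derivation.
Hence s is obligatory.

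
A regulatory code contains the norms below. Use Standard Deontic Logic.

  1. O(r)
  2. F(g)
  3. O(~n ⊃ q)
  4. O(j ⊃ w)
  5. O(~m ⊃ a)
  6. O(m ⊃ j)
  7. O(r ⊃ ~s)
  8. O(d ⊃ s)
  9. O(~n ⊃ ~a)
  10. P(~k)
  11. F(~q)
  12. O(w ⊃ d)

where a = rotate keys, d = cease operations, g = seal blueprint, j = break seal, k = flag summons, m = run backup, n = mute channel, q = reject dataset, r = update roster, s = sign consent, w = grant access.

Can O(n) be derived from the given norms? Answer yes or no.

Premise 1 states O(r) outright.
From O(r) and premise 7, O(r ⊃ ~s), we obtain O(~s).
Premise 8, O(d ⊃ s), contraposes to O(~s ⊃ ~d); with O(~s) we get O(~d).
The contrapositive of premise 12 (O(w ⊃ d)) is O(~d ⊃ ~w), and O(~d) is already established, so O(~w).
Premise 4 is O(j ⊃ w); contrapositively O(~w ⊃ ~j). Since O(~w) holds, K gives O(~j).
Premise 6 is O(m ⊃ j); contrapositively O(~j ⊃ ~m). Since O(~j) holds, K gives O(~m).
Premise 5 is O(~m ⊃ a); since O(~m), deontic closure gives O(a).
The contrapositive of premise 9 (O(~n ⊃ ~a)) is O(a ⊃ n), and O(a) is already established, so O(n).
Premises 2, 3, 10, 11 do not contribute to this derivation.
So O(n) follows.

Yes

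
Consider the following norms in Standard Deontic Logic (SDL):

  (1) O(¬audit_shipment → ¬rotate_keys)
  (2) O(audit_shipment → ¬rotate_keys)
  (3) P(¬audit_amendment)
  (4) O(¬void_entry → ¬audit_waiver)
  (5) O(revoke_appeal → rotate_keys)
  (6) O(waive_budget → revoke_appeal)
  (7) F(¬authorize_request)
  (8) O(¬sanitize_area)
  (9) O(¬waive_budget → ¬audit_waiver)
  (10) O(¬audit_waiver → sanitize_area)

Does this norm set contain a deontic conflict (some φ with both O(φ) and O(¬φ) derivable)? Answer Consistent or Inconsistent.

Premises 1 and 2 are O(¬audit_shipment → ¬rotate_keys) and O(audit_shipment → ¬rotate_keys); every ideal world satisfies ¬audit_shipment or audit_shipment, so in either case ¬rotate_keys holds — hence O(¬rotate_keys).
Premise 5, O(revoke_appeal → rotate_keys), contraposes to O(¬rotate_keys → ¬revoke_appeal); with O(¬rotate_keys) we get O(¬revoke_appeal).
The contrapositive of premise 6 (O(waive_budget → revoke_appeal)) is O(¬revoke_appeal → ¬waive_budget), and O(¬revoke_appeal) is already established, so O(¬waive_budget).
Premise 9 is O(¬waive_budget → ¬audit_waiver); since O(¬waive_budget), deontic closure gives O(¬audit_waiver).
Applying K to premise 10 (O(¬audit_waiver → sanitize_area)) and O(¬audit_waiver) yields O(sanitize_area).
However, premise 8 gives O(¬sanitize_area).
We now have both O(sanitize_area) and O(¬sanitize_area) — sanitize_area is simultaneously obligatory and forbidden, violating the D-axiom.

Inconsistent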